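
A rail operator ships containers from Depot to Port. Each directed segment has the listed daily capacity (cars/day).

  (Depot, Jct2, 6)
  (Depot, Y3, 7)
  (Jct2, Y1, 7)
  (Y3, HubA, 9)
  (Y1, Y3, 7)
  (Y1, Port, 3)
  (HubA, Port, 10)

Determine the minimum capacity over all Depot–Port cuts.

12

Augment Depot→Jct2→Y1→Port: bottleneck 3, flow now 3.
Augment Depot→Y3→HubA→Port: bottleneck 7, flow now 10.
Augment Depot→Jct2→Y1→Y3→HubA→Port: bottleneck 2, flow now 12.
No augmenting path remains; maximum flow = 12.
By max-flow min-cut, the minimum cut capacity equals the max flow.
In the residual graph, reachable from Depot: {Depot, Jct2, Y3, Y1}.
Min-cut edges: Y3→HubA (9), Y1→Port (3); capacity 9 + 3 = 12.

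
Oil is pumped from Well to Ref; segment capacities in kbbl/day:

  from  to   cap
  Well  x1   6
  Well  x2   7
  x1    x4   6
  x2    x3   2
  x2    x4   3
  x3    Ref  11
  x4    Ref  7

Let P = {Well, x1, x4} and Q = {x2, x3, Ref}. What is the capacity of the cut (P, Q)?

14

Edges leaving {Well, x1, x4}: Well→x2 (7), x4→Ref (7).
Cut capacity = 7 + 7 = 14.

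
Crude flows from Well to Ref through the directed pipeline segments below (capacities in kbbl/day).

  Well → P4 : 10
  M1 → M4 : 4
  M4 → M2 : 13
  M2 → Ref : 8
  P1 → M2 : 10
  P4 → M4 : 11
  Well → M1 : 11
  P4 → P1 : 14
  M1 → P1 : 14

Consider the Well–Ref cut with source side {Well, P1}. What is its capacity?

31

Edges leaving {Well, P1}: Well→P4 (10), Well→M1 (11), P1→M2 (10).
Cut capacity = 10 + 11 + 10 = 31.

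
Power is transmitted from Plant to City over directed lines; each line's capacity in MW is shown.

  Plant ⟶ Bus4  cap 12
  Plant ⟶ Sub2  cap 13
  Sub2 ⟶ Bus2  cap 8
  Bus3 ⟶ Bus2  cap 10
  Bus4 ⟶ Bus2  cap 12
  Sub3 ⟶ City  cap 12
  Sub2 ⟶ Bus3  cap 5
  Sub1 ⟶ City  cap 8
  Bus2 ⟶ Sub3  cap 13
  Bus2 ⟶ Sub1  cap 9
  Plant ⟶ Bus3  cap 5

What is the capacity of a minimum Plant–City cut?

Augment Plant→Bus3→Bus2→Sub3→City: bottleneck 5, flow now 5.
Augment Plant→Bus4→Bus2→Sub3→City: bottleneck 7, flow now 12.
Augment Plant→Bus4→Bus2→Sub1→City: bottleneck 5, flow now 17.
Augment Plant→Sub2→Bus2→Sub1→City: bottleneck 3, flow now 20.
No augmenting path remains; maximum flow = 20.
By max-flow min-cut, the minimum cut capacity equals the max flow.
In the residual graph, reachable from Plant: {Plant, Bus3, Bus4, Sub2, Bus2, Sub3, Sub1}.
Min-cut edges: Sub3→City (12), Sub1→City (8); capacity 12 + 8 = 20.

20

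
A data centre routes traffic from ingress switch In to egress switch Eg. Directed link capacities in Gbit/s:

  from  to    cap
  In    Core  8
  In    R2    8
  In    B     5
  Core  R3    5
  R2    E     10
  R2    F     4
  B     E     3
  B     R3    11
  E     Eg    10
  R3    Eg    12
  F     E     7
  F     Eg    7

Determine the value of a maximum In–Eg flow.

18

Augment In→Core→R3→Eg: bottleneck 5, flow now 5.
Augment In→R2→E→Eg: bottleneck 8, flow now 13.
Augment In→B→E→Eg: bottleneck 2, flow now 15.
Augment In→B→R3→Eg: bottleneck 3, flow now 18.
No augmenting path remains; maximum flow = 18.
In the residual graph, reachable from In: {In, Core}.
Min-cut edges: In→R2 (8), In→B (5), Core→R3 (5); capacity 8 + 5 + 5 = 18.
This cut is saturated, so no flow can exceed 18.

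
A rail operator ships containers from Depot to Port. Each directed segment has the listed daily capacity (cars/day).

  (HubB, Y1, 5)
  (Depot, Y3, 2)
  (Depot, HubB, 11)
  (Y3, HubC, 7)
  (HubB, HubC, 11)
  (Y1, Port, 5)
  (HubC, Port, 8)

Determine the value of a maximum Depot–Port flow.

13

Augment Depot→HubB→Y1→Port: bottleneck 5, flow now 5.
Augment Depot→HubB→HubC→Port: bottleneck 6, flow now 11.
Augment Depot→Y3→HubC→Port: bottleneck 2, flow now 13.
No augmenting path remains; maximum flow = 13.
In the residual graph, reachable from Depot: {Depot}.
Min-cut edges: Depot→HubB (11), Depot→Y3 (2); capacity 11 + 2 = 13.
This cut is saturated, so no flow can exceed 13.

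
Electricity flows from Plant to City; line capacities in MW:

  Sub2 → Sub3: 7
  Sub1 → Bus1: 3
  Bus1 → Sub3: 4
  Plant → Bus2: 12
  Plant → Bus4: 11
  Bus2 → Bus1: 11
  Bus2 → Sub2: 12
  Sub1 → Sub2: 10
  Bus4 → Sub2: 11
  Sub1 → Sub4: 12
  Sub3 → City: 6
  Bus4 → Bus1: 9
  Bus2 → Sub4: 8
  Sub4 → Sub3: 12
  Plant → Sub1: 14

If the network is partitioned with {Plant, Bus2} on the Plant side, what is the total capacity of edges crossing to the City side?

56

Edges leaving {Plant, Bus2}: Plant→Bus4 (11), Plant→Sub1 (14), Bus2→Sub4 (8), Bus2→Bus1 (11), Bus2→Sub2 (12).
Cut capacity = 11 + 14 + 8 + 11 + 12 = 56.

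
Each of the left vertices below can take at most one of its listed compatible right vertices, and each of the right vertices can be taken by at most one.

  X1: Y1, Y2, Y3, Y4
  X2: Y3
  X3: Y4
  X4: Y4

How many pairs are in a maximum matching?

Unit-capacity flow: source→left, listed edges, right→sink; max matching = max flow.
Augmenting path X1→Y1 (+1); matched 1.
Augmenting path X2→Y3 (+1); matched 2.
Augmenting path X3→Y4 (+1); matched 3.
No augmenting path remains; maximum matching = 3.
König certificate: {X1, X2, Y4} is a vertex cover of size 3 (every listed pair touches it), so no matching can be larger.

3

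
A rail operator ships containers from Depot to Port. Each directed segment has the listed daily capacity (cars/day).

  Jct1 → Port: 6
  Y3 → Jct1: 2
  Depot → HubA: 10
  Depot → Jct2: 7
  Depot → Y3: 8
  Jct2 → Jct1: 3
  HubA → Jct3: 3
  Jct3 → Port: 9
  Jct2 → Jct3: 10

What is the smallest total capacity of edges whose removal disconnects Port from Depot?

Augment Depot→Jct2→Jct1→Port: bottleneck 3, flow now 3.
Augment Depot→Jct2→Jct3→Port: bottleneck 4, flow now 7.
Augment Depot→Y3→Jct1→Port: bottleneck 2, flow now 9.
Augment Depot→HubA→Jct3→Port: bottleneck 3, flow now 12.
No augmenting path remains; maximum flow = 12.
By max-flow min-cut, the minimum cut capacity equals the max flow.
In the residual graph, reachable from Depot: {Depot, Y3, HubA}.
Min-cut edges: Depot→Jct2 (7), Y3→Jct1 (2), HubA→Jct3 (3); capacity 7 + 2 + 3 = 12.

12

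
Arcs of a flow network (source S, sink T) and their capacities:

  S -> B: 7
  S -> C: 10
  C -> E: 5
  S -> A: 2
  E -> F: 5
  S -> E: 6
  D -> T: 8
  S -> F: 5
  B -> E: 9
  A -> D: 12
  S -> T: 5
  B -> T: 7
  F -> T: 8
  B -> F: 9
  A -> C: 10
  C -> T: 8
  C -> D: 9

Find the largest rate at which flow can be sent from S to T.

Augment S→T: bottleneck 5, flow now 5.
Augment S→B→T: bottleneck 7, flow now 12.
Augment S→C→T: bottleneck 8, flow now 20.
Augment S→F→T: bottleneck 5, flow now 25.
Augment S→A→D→T: bottleneck 2, flow now 27.
Augment S→C→D→T: bottleneck 2, flow now 29.
Augment S→E→F→T: bottleneck 3, flow now 32.
No augmenting path remains; maximum flow = 32.
In the residual graph, reachable from S: {S, E, F}.
Min-cut edges: S→A (2), S→B (7), S→C (10), S→T (5), F→T (8); capacity 2 + 7 + 10 + 5 + 8 = 32.
This cut is saturated, so no flow can exceed 32.

32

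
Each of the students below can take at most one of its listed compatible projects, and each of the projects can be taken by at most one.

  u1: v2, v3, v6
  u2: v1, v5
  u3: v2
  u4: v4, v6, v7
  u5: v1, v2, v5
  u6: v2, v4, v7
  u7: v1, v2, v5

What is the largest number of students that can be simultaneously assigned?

Unit-capacity flow: source→left, listed edges, right→sink; max matching = max flow.
Augmenting path u1→v2 (+1); matched 1.
Augmenting path u2→v1 (+1); matched 2.
Augmenting path u4→v4 (+1); matched 3.
Augmenting path u5→v5 (+1); matched 4.
Augmenting path u6→v7 (+1); matched 5.
Augmenting path u3→v2→u1→v3 (+1); matched 6.
No augmenting path remains; maximum matching = 6.
König certificate: {u1, u4, u6, v1, v2, v5} is a vertex cover of size 6 (every listed pair touches it), so no matching can be larger.

6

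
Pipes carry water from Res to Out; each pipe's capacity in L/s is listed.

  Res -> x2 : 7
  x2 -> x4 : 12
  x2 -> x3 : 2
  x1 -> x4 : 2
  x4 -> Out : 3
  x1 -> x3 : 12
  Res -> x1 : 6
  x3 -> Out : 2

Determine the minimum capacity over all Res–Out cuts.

Augment Res→x1→x3→Out: bottleneck 2, flow now 2.
Augment Res→x1→x4→Out: bottleneck 2, flow now 4.
Augment Res→x2→x4→Out: bottleneck 1, flow now 5.
No augmenting path remains; maximum flow = 5.
By max-flow min-cut, the minimum cut capacity equals the max flow.
In the residual graph, reachable from Res: {Res, x1, x2, x3, x4}.
Min-cut edges: x3→Out (2), x4→Out (3); capacity 2 + 3 = 5.

5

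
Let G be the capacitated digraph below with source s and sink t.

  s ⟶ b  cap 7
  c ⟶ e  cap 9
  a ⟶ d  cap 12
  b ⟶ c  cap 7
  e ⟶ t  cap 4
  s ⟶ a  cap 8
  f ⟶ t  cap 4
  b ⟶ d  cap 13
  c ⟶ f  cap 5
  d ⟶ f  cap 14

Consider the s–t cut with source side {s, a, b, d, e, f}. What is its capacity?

Edges leaving {s, a, b, d, e, f}: b→c (7), e→t (4), f→t (4).
Cut capacity = 7 + 4 + 4 = 15.

15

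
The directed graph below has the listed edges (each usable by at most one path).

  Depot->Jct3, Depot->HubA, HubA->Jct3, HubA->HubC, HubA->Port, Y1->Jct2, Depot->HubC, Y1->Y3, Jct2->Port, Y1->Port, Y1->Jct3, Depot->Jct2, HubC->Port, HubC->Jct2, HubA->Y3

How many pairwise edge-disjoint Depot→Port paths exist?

3

Assign every edge capacity 1; by Menger, the answer equals the max flow.
Path Depot→HubA→Port (+1); total 1.
Path Depot→HubC→Port (+1); total 2.
Path Depot→Jct2→Port (+1); total 3.
No residual Depot→Port path; max flow = 3.
Certifying cut of size 3: {Depot→HubA, Depot→HubC, Depot→Jct2}.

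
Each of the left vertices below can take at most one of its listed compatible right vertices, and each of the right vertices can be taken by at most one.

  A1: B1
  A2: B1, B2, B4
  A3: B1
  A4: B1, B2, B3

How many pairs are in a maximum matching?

Unit-capacity flow: source→left, listed edges, right→sink; max matching = max flow.
Augmenting path A1→B1 (+1); matched 1.
Augmenting path A2→B2 (+1); matched 2.
Augmenting path A4→B3 (+1); matched 3.
No augmenting path remains; maximum matching = 3.
König certificate: {A2, A4, B1} is a vertex cover of size 3 (every listed pair touches it), so no matching can be larger.

3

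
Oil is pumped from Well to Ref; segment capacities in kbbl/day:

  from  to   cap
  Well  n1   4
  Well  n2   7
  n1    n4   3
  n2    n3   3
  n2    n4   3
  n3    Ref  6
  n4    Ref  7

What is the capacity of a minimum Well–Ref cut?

Augment Well→n1→n4→Ref: bottleneck 3, flow now 3.
Augment Well→n2→n3→Ref: bottleneck 3, flow now 6.
Augment Well→n2→n4→Ref: bottleneck 3, flow now 9.
No augmenting path remains; maximum flow = 9.
By max-flow min-cut, the minimum cut capacity equals the max flow.
In the residual graph, reachable from Well: {Well, n1, n2}.
Min-cut edges: n1→n4 (3), n2→n3 (3), n2→n4 (3); capacity 3 + 3 + 3 = 9.

9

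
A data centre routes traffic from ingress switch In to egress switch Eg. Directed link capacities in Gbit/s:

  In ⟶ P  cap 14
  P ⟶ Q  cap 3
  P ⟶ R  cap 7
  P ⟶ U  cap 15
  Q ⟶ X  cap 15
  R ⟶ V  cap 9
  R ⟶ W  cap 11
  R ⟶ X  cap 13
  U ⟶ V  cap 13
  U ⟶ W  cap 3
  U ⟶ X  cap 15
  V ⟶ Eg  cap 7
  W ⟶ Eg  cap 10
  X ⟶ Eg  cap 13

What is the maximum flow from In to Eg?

14

Augment In→P→Q→X→Eg: bottleneck 3, flow now 3.
Augment In→P→R→V→Eg: bottleneck 7, flow now 10.
Augment In→P→U→W→Eg: bottleneck 3, flow now 13.
Augment In→P→U→X→Eg: bottleneck 1, flow now 14.
No augmenting path remains; maximum flow = 14.
In the residual graph, reachable from In: {In}.
Min-cut edges: In→P (14); capacity 14 = 14.
This cut is saturated, so no flow can exceed 14.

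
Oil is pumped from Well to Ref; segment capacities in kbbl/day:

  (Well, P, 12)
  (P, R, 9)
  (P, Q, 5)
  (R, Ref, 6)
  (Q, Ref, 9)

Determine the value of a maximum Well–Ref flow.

Augment Well→P→Q→Ref: bottleneck 5, flow now 5.
Augment Well→P→R→Ref: bottleneck 6, flow now 11.
No augmenting path remains; maximum flow = 11.
In the residual graph, reachable from Well: {Well, P, R}.
Min-cut edges: P→Q (5), R→Ref (6); capacity 5 + 6 = 11.
This cut is saturated, so no flow can exceed 11.

11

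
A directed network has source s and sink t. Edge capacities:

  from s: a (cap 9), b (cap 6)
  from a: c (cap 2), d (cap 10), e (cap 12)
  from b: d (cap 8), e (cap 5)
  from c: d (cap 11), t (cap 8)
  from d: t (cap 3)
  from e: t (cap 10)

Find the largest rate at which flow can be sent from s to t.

15

Augment s→a→c→t: bottleneck 2, flow now 2.
Augment s→a→d→t: bottleneck 3, flow now 5.
Augment s→a→e→t: bottleneck 4, flow now 9.
Augment s→b→e→t: bottleneck 5, flow now 14.
Augment s→b→d→a→e→t: bottleneck 1, flow now 15. (uses reverse residual edge)
No augmenting path remains; maximum flow = 15.
In the residual graph, reachable from s: {s}.
Min-cut edges: s→a (9), s→b (6); capacity 9 + 6 = 15.
This cut is saturated, so no flow can exceed 15.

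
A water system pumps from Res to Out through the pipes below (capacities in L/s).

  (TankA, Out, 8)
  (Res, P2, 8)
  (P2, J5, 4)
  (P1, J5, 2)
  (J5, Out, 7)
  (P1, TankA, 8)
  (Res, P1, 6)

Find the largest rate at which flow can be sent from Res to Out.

Augment Res→P2→J5→Out: bottleneck 4, flow now 4.
Augment Res→P1→J5→Out: bottleneck 2, flow now 6.
Augment Res→P1→TankA→Out: bottleneck 4, flow now 10.
No augmenting path remains; maximum flow = 10.
In the residual graph, reachable from Res: {Res, P2}.
Min-cut edges: Res→P1 (6), P2→J5 (4); capacity 6 + 4 = 10.
This cut is saturated, so no flow can exceed 10.

10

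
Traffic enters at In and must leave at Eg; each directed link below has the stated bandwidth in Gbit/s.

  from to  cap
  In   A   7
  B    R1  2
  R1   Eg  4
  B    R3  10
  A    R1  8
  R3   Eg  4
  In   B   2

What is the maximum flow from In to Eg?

6

Augment In→B→R1→Eg: bottleneck 2, flow now 2.
Augment In→A→R1→Eg: bottleneck 2, flow now 4.
Augment In→A→R1→B→R3→Eg: bottleneck 2, flow now 6. (uses reverse residual edge)
No augmenting path remains; maximum flow = 6.
In the residual graph, reachable from In: {In, A, R1}.
Min-cut edges: In→B (2), R1→Eg (4); capacity 2 + 4 = 6.
This cut is saturated, so no flow can exceed 6.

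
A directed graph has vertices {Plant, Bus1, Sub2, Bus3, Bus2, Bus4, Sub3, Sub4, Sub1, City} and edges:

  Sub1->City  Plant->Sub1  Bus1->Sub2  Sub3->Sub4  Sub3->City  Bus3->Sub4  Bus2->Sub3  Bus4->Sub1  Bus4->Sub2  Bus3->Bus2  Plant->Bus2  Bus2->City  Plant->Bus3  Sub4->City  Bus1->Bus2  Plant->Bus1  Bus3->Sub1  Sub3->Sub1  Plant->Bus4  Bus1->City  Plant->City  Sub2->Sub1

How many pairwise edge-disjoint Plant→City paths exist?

5

Assign every edge capacity 1; by Menger, the answer equals the max flow.
Path Plant→City (+1); total 1.
Path Plant→Bus1→City (+1); total 2.
Path Plant→Bus2→City (+1); total 3.
Path Plant→Sub1→City (+1); total 4.
Path Plant→Bus3→Sub4→City (+1); total 5.
No residual Plant→City path; max flow = 5.
Certifying cut of size 5: {Plant→Bus1, Plant→Bus2, Plant→Bus3, Plant→City, Sub1→City}.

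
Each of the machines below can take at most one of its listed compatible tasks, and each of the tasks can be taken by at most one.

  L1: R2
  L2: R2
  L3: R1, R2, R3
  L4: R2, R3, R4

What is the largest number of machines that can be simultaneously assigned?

3

Unit-capacity flow: source→left, listed edges, right→sink; max matching = max flow.
Augmenting path L1→R2 (+1); matched 1.
Augmenting path L3→R1 (+1); matched 2.
Augmenting path L4→R3 (+1); matched 3.
No augmenting path remains; maximum matching = 3.
König certificate: {L3, L4, R2} is a vertex cover of size 3 (every listed pair touches it), so no matching can be larger.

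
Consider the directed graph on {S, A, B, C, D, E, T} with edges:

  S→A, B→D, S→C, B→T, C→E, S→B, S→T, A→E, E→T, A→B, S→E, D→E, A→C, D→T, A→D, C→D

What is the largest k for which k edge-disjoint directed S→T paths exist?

Assign every edge capacity 1; by Menger, the answer equals the max flow.
Path S→T (+1); total 1.
Path S→B→T (+1); total 2.
Path S→E→T (+1); total 3.
Path S→A→D→T (+1); total 4.
No residual S→T path; max flow = 4.
Certifying cut of size 4: {B→T, D→T, E→T, S→T}.

4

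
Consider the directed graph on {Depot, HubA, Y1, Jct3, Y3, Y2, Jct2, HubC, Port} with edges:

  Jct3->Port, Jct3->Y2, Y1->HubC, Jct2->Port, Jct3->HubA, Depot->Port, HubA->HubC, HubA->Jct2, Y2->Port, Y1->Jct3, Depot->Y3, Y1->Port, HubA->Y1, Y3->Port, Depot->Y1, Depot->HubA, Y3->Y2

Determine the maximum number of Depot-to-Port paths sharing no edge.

Assign every edge capacity 1; by Menger, the answer equals the max flow.
Path Depot→Port (+1); total 1.
Path Depot→Y1→Port (+1); total 2.
Path Depot→Y3→Port (+1); total 3.
Path Depot→HubA→Jct2→Port (+1); total 4.
No residual Depot→Port path; max flow = 4.
Certifying cut of size 4: {Depot→HubA, Depot→Port, Depot→Y1, Depot→Y3}.

4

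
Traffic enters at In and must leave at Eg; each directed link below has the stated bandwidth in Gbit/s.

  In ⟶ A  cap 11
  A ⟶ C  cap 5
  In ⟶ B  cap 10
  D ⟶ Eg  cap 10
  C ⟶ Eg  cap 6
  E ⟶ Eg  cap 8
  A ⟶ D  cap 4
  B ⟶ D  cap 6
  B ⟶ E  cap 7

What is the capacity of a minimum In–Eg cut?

19

Augment In→A→C→Eg: bottleneck 5, flow now 5.
Augment In→A→D→Eg: bottleneck 4, flow now 9.
Augment In→B→D→Eg: bottleneck 6, flow now 15.
Augment In→B→E→Eg: bottleneck 4, flow now 19.
No augmenting path remains; maximum flow = 19.
By max-flow min-cut, the minimum cut capacity equals the max flow.
In the residual graph, reachable from In: {In, A}.
Min-cut edges: In→B (10), A→C (5), A→D (4); capacity 10 + 5 + 4 = 19.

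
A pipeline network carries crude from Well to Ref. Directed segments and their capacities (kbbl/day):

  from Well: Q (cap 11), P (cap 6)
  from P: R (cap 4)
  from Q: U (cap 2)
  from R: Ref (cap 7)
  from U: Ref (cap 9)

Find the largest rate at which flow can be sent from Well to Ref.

Augment Well→P→R→Ref: bottleneck 4, flow now 4.
Augment Well→Q→U→Ref: bottleneck 2, flow now 6.
No augmenting path remains; maximum flow = 6.
In the residual graph, reachable from Well: {Well, P, Q}.
Min-cut edges: P→R (4), Q→U (2); capacity 4 + 2 = 6.
This cut is saturated, so no flow can exceed 6.

6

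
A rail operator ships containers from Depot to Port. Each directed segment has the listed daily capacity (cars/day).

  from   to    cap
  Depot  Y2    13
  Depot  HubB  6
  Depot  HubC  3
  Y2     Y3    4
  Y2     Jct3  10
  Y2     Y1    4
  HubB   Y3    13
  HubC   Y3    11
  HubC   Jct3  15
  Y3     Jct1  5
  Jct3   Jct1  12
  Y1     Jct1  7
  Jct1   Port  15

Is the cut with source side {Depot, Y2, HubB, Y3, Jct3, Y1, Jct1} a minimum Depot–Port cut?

Given cut capacity: 3 + 15 = 18.
Augment Depot→Y2→Y3→Jct1→Port: bottleneck 4, flow now 4.
Augment Depot→Y2→Jct3→Jct1→Port: bottleneck 9, flow now 13.
Augment Depot→HubB→Y3→Jct1→Port: bottleneck 1, flow now 14.
Augment Depot→HubC→Jct3→Jct1→Port: bottleneck 1, flow now 15.
No augmenting path remains; maximum flow = 15.
In the residual graph, reachable from Depot: {Depot, Y2, HubB, HubC, Y3, Jct3, Y1, Jct1}.
Min-cut edges: Jct1→Port (15); capacity 15 = 15.
Cut capacity 18 exceeds the max flow 15, so it is not minimum.

No — its capacity is 18, but the minimum cut has capacity 15.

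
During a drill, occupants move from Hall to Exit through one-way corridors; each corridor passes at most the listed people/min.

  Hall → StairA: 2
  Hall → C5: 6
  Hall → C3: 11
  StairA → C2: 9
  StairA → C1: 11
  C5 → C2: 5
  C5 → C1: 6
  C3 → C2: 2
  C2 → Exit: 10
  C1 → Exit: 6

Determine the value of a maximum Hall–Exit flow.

Augment Hall→StairA→C2→Exit: bottleneck 2, flow now 2.
Augment Hall→C5→C2→Exit: bottleneck 5, flow now 7.
Augment Hall→C5→C1→Exit: bottleneck 1, flow now 8.
Augment Hall→C3→C2→Exit: bottleneck 2, flow now 10.
No augmenting path remains; maximum flow = 10.
In the residual graph, reachable from Hall: {Hall, C3}.
Min-cut edges: Hall→StairA (2), Hall→C5 (6), C3→C2 (2); capacity 2 + 6 + 2 = 10.
This cut is saturated, so no flow can exceed 10.

10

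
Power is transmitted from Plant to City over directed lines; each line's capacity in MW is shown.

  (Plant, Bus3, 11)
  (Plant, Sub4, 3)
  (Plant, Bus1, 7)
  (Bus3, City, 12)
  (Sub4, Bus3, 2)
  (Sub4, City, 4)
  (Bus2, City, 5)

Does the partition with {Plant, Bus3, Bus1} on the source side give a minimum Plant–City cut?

No — its capacity is 15, but the minimum cut has capacity 14.

Given cut capacity: 3 + 12 = 15.
Augment Plant→Bus3→City: bottleneck 11, flow now 11.
Augment Plant→Sub4→City: bottleneck 3, flow now 14.
No augmenting path remains; maximum flow = 14.
In the residual graph, reachable from Plant: {Plant, Bus1}.
Min-cut edges: Plant→Bus3 (11), Plant→Sub4 (3); capacity 11 + 3 = 14.
Cut capacity 15 exceeds the max flow 14, so it is not minimum.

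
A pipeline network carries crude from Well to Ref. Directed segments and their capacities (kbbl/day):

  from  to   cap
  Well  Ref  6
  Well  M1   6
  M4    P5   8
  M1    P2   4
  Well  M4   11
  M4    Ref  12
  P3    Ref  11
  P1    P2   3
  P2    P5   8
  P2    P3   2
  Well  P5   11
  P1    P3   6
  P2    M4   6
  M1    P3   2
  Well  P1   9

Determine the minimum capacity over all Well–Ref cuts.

28

Augment Well→Ref: bottleneck 6, flow now 6.
Augment Well→M4→Ref: bottleneck 11, flow now 17.
Augment Well→P1→P3→Ref: bottleneck 6, flow now 23.
Augment Well→M1→P3→Ref: bottleneck 2, flow now 25.
Augment Well→P1→P2→M4→Ref: bottleneck 1, flow now 26.
Augment Well→P1→P2→P3→Ref: bottleneck 2, flow now 28.
No augmenting path remains; maximum flow = 28.
By max-flow min-cut, the minimum cut capacity equals the max flow.
In the residual graph, reachable from Well: {Well, P1, M4, M1, P2, P5}.
Min-cut edges: Well→Ref (6), P1→P3 (6), M4→Ref (12), M1→P3 (2), P2→P3 (2); capacity 6 + 6 + 12 + 2 + 2 = 28.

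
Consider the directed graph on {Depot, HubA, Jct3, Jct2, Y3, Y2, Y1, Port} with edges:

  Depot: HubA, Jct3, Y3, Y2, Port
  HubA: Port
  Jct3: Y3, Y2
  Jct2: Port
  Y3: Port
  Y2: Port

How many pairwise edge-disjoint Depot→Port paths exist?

Assign every edge capacity 1; by Menger, the answer equals the max flow.
Path Depot→Port (+1); total 1.
Path Depot→HubA→Port (+1); total 2.
Path Depot→Y3→Port (+1); total 3.
Path Depot→Y2→Port (+1); total 4.
No residual Depot→Port path; max flow = 4.
Certifying cut of size 4: {Depot→HubA, Depot→Port, Y2→Port, Y3→Port}.

4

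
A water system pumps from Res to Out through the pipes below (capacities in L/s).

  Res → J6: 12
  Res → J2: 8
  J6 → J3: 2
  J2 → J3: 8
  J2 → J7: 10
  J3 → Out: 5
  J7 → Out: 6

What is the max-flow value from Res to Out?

10

Augment Res→J6→J3→Out: bottleneck 2, flow now 2.
Augment Res→J2→J3→Out: bottleneck 3, flow now 5.
Augment Res→J2→J7→Out: bottleneck 5, flow now 10.
No augmenting path remains; maximum flow = 10.
In the residual graph, reachable from Res: {Res, J6}.
Min-cut edges: Res→J2 (8), J6→J3 (2); capacity 8 + 2 = 10.
This cut is saturated, so no flow can exceed 10.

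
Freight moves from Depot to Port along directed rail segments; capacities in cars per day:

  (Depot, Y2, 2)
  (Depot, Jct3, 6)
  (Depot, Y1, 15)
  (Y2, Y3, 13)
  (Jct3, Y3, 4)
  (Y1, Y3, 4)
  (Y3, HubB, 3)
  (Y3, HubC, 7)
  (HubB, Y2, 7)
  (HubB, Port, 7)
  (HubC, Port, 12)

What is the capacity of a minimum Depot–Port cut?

Augment Depot→Y2→Y3→HubB→Port: bottleneck 2, flow now 2.
Augment Depot→Jct3→Y3→HubB→Port: bottleneck 1, flow now 3.
Augment Depot→Jct3→Y3→HubC→Port: bottleneck 3, flow now 6.
Augment Depot→Y1→Y3→HubC→Port: bottleneck 4, flow now 10.
No augmenting path remains; maximum flow = 10.
By max-flow min-cut, the minimum cut capacity equals the max flow.
In the residual graph, reachable from Depot: {Depot, Jct3, Y1}.
Min-cut edges: Depot→Y2 (2), Jct3→Y3 (4), Y1→Y3 (4); capacity 2 + 4 + 4 = 10.

10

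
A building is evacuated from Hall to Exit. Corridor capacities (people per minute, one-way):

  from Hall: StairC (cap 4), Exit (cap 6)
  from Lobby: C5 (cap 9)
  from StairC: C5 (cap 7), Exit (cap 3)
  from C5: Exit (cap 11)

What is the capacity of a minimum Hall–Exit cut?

10

Augment Hall→Exit: bottleneck 6, flow now 6.
Augment Hall→StairC→Exit: bottleneck 3, flow now 9.
Augment Hall→StairC→C5→Exit: bottleneck 1, flow now 10.
No augmenting path remains; maximum flow = 10.
By max-flow min-cut, the minimum cut capacity equals the max flow.
In the residual graph, reachable from Hall: {Hall}.
Min-cut edges: Hall→StairC (4), Hall→Exit (6); capacity 4 + 6 = 10.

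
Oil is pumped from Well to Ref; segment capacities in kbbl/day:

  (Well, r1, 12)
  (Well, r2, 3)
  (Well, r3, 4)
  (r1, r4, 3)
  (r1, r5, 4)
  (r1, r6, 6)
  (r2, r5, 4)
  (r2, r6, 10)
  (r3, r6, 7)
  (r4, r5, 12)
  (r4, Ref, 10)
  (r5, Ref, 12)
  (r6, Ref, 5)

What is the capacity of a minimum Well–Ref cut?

15

Augment Well→r1→r4→Ref: bottleneck 3, flow now 3.
Augment Well→r1→r5→Ref: bottleneck 4, flow now 7.
Augment Well→r1→r6→Ref: bottleneck 5, flow now 12.
Augment Well→r2→r5→Ref: bottleneck 3, flow now 15.
No augmenting path remains; maximum flow = 15.
By max-flow min-cut, the minimum cut capacity equals the max flow.
In the residual graph, reachable from Well: {Well, r1, r3, r6}.
Min-cut edges: Well→r2 (3), r1→r4 (3), r1→r5 (4), r6→Ref (5); capacity 3 + 3 + 4 + 5 = 15.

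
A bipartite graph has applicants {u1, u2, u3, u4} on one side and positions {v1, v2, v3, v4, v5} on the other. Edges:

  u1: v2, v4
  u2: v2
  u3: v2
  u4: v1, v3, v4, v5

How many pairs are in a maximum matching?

Unit-capacity flow: source→left, listed edges, right→sink; max matching = max flow.
Augmenting path u1→v2 (+1); matched 1.
Augmenting path u4→v1 (+1); matched 2.
Augmenting path u2→v2→u1→v4 (+1); matched 3.
No augmenting path remains; maximum matching = 3.
König certificate: {u1, u4, v2} is a vertex cover of size 3 (every listed pair touches it), so no matching can be larger.

3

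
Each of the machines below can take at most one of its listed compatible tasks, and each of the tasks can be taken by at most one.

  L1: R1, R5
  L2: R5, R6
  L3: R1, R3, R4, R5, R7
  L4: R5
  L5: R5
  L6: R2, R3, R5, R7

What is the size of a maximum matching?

5

Unit-capacity flow: source→left, listed edges, right→sink; max matching = max flow.
Augmenting path L1→R1 (+1); matched 1.
Augmenting path L2→R5 (+1); matched 2.
Augmenting path L3→R3 (+1); matched 3.
Augmenting path L6→R2 (+1); matched 4.
Augmenting path L4→R5→L2→R6 (+1); matched 5.
No augmenting path remains; maximum matching = 5.
König certificate: {L1, L2, L3, L6, R5} is a vertex cover of size 5 (every listed pair touches it), so no matching can be larger.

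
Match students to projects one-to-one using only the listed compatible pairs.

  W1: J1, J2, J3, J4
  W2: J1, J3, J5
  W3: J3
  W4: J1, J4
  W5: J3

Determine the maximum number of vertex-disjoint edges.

4

Unit-capacity flow: source→left, listed edges, right→sink; max matching = max flow.
Augmenting path W1→J1 (+1); matched 1.
Augmenting path W2→J3 (+1); matched 2.
Augmenting path W4→J4 (+1); matched 3.
Augmenting path W3→J3→W2→J5 (+1); matched 4.
No augmenting path remains; maximum matching = 4.
König certificate: {W1, W2, W4, J3} is a vertex cover of size 4 (every listed pair touches it), so no matching can be larger.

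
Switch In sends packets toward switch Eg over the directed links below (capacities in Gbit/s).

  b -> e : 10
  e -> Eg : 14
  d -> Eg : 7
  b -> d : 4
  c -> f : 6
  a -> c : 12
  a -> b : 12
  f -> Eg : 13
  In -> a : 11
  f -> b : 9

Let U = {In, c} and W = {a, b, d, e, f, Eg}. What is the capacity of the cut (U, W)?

Edges leaving {In, c}: In→a (11), c→f (6).
Cut capacity = 11 + 6 = 17.

17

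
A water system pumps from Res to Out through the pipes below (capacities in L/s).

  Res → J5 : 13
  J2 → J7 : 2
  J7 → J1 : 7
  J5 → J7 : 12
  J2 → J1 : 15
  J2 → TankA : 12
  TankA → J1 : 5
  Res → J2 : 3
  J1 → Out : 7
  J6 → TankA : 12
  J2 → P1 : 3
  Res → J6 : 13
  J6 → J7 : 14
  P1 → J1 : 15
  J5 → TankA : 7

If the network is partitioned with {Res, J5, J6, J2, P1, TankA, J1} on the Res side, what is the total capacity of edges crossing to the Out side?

Edges leaving {Res, J5, J6, J2, P1, TankA, J1}: J5→J7 (12), J6→J7 (14), J2→J7 (2), J1→Out (7).
Cut capacity = 12 + 14 + 2 + 7 = 35.

35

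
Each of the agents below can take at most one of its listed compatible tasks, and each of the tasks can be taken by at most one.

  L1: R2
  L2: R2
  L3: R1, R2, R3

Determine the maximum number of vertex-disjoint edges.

Unit-capacity flow: source→left, listed edges, right→sink; max matching = max flow.
Augmenting path L1→R2 (+1); matched 1.
Augmenting path L3→R1 (+1); matched 2.
No augmenting path remains; maximum matching = 2.
König certificate: {L3, R2} is a vertex cover of size 2 (every listed pair touches it), so no matching can be larger.

2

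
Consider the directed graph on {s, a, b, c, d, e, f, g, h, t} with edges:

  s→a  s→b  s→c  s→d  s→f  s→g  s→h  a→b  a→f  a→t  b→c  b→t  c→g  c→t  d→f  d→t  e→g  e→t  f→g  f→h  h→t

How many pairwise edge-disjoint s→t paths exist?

Assign every edge capacity 1; by Menger, the answer equals the max flow.
Path s→a→t (+1); total 1.
Path s→b→t (+1); total 2.
Path s→c→t (+1); total 3.
Path s→d→t (+1); total 4.
Path s→h→t (+1); total 5.
No residual s→t path; max flow = 5.
Certifying cut of size 5: {h→t, s→a, s→b, s→c, s→d}.

5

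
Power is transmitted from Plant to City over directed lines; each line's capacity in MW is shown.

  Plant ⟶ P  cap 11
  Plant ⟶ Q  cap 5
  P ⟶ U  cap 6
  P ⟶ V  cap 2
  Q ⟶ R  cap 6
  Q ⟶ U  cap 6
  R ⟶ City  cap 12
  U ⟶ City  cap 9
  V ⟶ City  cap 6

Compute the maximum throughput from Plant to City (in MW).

13

Augment Plant→P→U→City: bottleneck 6, flow now 6.
Augment Plant→P→V→City: bottleneck 2, flow now 8.
Augment Plant→Q→R→City: bottleneck 5, flow now 13.
No augmenting path remains; maximum flow = 13.
In the residual graph, reachable from Plant: {Plant, P}.
Min-cut edges: Plant→Q (5), P→U (6), P→V (2); capacity 5 + 6 + 2 = 13.
This cut is saturated, so no flow can exceed 13.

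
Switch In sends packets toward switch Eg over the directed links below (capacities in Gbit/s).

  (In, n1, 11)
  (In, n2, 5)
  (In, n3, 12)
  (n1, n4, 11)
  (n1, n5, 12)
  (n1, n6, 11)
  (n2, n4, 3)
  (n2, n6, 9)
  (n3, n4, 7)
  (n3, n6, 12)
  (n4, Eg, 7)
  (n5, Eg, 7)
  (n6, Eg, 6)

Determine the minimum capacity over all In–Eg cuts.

Augment In→n1→n4→Eg: bottleneck 7, flow now 7.
Augment In→n1→n5→Eg: bottleneck 4, flow now 11.
Augment In→n2→n6→Eg: bottleneck 5, flow now 16.
Augment In→n3→n6→Eg: bottleneck 1, flow now 17.
Augment In→n3→n4→n1→n5→Eg: bottleneck 3, flow now 20. (uses reverse residual edge)
No augmenting path remains; maximum flow = 20.
By max-flow min-cut, the minimum cut capacity equals the max flow.
In the residual graph, reachable from In: {In, n1, n2, n3, n4, n5, n6}.
Min-cut edges: n4→Eg (7), n5→Eg (7), n6→Eg (6); capacity 7 + 7 + 6 = 20.

20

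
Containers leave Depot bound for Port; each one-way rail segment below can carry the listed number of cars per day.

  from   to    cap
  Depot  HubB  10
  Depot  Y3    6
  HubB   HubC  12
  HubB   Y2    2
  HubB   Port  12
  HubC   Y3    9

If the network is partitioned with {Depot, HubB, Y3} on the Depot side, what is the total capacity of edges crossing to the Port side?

Edges leaving {Depot, HubB, Y3}: HubB→HubC (12), HubB→Y2 (2), HubB→Port (12).
Cut capacity = 12 + 2 + 12 = 26.

26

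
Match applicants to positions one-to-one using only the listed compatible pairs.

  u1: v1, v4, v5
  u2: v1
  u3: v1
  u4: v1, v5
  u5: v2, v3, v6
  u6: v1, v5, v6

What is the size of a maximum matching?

5

Unit-capacity flow: source→left, listed edges, right→sink; max matching = max flow.
Augmenting path u1→v1 (+1); matched 1.
Augmenting path u4→v5 (+1); matched 2.
Augmenting path u5→v2 (+1); matched 3.
Augmenting path u6→v6 (+1); matched 4.
Augmenting path u2→v1→u1→v4 (+1); matched 5.
No augmenting path remains; maximum matching = 5.
König certificate: {u1, u4, u5, u6, v1} is a vertex cover of size 5 (every listed pair touches it), so no matching can be larger.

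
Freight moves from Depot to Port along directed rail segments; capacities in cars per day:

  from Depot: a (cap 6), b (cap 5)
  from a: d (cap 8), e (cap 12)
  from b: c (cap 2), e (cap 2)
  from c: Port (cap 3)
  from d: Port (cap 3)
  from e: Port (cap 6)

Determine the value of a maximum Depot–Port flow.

10

Augment Depot→a→d→Port: bottleneck 3, flow now 3.
Augment Depot→a→e→Port: bottleneck 3, flow now 6.
Augment Depot→b→c→Port: bottleneck 2, flow now 8.
Augment Depot→b→e→Port: bottleneck 2, flow now 10.
No augmenting path remains; maximum flow = 10.
In the residual graph, reachable from Depot: {Depot, b}.
Min-cut edges: Depot→a (6), b→c (2), b→e (2); capacity 6 + 2 + 2 = 10.
This cut is saturated, so no flow can exceed 10.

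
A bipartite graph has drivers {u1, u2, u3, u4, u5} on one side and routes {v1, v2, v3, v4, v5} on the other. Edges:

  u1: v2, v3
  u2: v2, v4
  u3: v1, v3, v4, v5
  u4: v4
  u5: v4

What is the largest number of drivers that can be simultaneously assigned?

4

Unit-capacity flow: source→left, listed edges, right→sink; max matching = max flow.
Augmenting path u1→v2 (+1); matched 1.
Augmenting path u2→v4 (+1); matched 2.
Augmenting path u3→v1 (+1); matched 3.
Augmenting path u4→v4→u2→v2→u1→v3 (+1); matched 4.
No augmenting path remains; maximum matching = 4.
König certificate: {u1, u2, u3, v4} is a vertex cover of size 4 (every listed pair touches it), so no matching can be larger.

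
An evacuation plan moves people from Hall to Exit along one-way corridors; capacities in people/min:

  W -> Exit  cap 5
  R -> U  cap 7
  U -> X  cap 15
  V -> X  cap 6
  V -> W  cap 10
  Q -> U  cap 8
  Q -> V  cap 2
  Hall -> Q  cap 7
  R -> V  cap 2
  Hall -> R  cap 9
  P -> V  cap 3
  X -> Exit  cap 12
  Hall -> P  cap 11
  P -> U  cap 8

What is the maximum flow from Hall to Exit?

Augment Hall→P→U→X→Exit: bottleneck 8, flow now 8.
Augment Hall→P→V→W→Exit: bottleneck 3, flow now 11.
Augment Hall→Q→U→X→Exit: bottleneck 4, flow now 15.
Augment Hall→Q→V→W→Exit: bottleneck 2, flow now 17.
No augmenting path remains; maximum flow = 17.
In the residual graph, reachable from Hall: {Hall, P, Q, R, U, V, W, X}.
Min-cut edges: W→Exit (5), X→Exit (12); capacity 5 + 12 = 17.
This cut is saturated, so no flow can exceed 17.

17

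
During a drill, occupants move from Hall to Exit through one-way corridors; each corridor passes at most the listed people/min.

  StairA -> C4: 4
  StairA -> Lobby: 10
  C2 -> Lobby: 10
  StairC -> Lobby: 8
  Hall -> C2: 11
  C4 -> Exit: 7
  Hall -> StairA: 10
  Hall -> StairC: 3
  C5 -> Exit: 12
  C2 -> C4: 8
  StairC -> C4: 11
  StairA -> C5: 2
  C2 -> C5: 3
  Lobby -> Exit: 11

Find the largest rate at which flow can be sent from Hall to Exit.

23

Augment Hall→StairA→C4→Exit: bottleneck 4, flow now 4.
Augment Hall→StairA→C5→Exit: bottleneck 2, flow now 6.
Augment Hall→StairA→Lobby→Exit: bottleneck 4, flow now 10.
Augment Hall→C2→C4→Exit: bottleneck 3, flow now 13.
Augment Hall→C2→C5→Exit: bottleneck 3, flow now 16.
Augment Hall→C2→Lobby→Exit: bottleneck 5, flow now 21.
Augment Hall→StairC→Lobby→Exit: bottleneck 2, flow now 23.
No augmenting path remains; maximum flow = 23.
In the residual graph, reachable from Hall: {Hall, StairA, C2, StairC, C4, Lobby}.
Min-cut edges: StairA→C5 (2), C2→C5 (3), C4→Exit (7), Lobby→Exit (11); capacity 2 + 3 + 7 + 11 = 23.
This cut is saturated, so no flow can exceed 23.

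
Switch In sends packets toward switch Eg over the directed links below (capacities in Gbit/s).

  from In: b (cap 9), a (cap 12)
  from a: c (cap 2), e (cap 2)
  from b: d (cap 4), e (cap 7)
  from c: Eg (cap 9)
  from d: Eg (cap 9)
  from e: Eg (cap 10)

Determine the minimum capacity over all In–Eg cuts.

Augment In→a→c→Eg: bottleneck 2, flow now 2.
Augment In→a→e→Eg: bottleneck 2, flow now 4.
Augment In→b→d→Eg: bottleneck 4, flow now 8.
Augment In→b→e→Eg: bottleneck 5, flow now 13.
No augmenting path remains; maximum flow = 13.
By max-flow min-cut, the minimum cut capacity equals the max flow.
In the residual graph, reachable from In: {In, a}.
Min-cut edges: In→b (9), a→c (2), a→e (2); capacity 9 + 2 + 2 = 13.

13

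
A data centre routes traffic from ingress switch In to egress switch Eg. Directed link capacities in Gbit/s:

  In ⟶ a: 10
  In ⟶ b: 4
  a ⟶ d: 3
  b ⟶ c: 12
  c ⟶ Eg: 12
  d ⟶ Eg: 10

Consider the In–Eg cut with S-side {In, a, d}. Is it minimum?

No — its capacity is 14, but the minimum cut has capacity 7.

Given cut capacity: 4 + 10 = 14.
Augment In→a→d→Eg: bottleneck 3, flow now 3.
Augment In→b→c→Eg: bottleneck 4, flow now 7.
No augmenting path remains; maximum flow = 7.
In the residual graph, reachable from In: {In, a}.
Min-cut edges: In→b (4), a→d (3); capacity 4 + 3 = 7.
Cut capacity 14 exceeds the max flow 7, so it is not minimum.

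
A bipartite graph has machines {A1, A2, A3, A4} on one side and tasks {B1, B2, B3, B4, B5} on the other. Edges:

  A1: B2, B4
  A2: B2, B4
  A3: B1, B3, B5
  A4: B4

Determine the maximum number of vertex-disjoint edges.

Unit-capacity flow: source→left, listed edges, right→sink; max matching = max flow.
Augmenting path A1→B2 (+1); matched 1.
Augmenting path A2→B4 (+1); matched 2.
Augmenting path A3→B1 (+1); matched 3.
No augmenting path remains; maximum matching = 3.
König certificate: {A3, B2, B4} is a vertex cover of size 3 (every listed pair touches it), so no matching can be larger.

3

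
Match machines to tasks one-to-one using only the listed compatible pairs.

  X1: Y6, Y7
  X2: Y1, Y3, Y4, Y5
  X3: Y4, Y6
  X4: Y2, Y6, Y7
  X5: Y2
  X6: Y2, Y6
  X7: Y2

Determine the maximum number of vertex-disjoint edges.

Unit-capacity flow: source→left, listed edges, right→sink; max matching = max flow.
Augmenting path X1→Y6 (+1); matched 1.
Augmenting path X2→Y1 (+1); matched 2.
Augmenting path X3→Y4 (+1); matched 3.
Augmenting path X4→Y2 (+1); matched 4.
Augmenting path X5→Y2→X4→Y7 (+1); matched 5.
No augmenting path remains; maximum matching = 5.
König certificate: {X2, X3, Y2, Y6, Y7} is a vertex cover of size 5 (every listed pair touches it), so no matching can be larger.

5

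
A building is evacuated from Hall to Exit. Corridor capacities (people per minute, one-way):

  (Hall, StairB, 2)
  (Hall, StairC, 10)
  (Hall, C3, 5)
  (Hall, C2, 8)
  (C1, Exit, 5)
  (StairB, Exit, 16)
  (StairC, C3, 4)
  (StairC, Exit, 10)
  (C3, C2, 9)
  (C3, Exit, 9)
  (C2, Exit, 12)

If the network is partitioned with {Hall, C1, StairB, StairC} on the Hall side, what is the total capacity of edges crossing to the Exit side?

Edges leaving {Hall, C1, StairB, StairC}: Hall→C3 (5), Hall→C2 (8), C1→Exit (5), StairB→Exit (16), StairC→C3 (4), StairC→Exit (10).
Cut capacity = 5 + 8 + 5 + 16 + 4 + 10 = 48.

48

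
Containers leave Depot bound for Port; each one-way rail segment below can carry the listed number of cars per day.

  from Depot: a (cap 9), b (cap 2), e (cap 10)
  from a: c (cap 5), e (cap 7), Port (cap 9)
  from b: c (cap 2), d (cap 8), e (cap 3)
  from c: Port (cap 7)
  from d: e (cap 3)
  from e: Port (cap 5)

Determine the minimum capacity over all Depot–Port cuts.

Augment Depot→a→Port: bottleneck 9, flow now 9.
Augment Depot→e→Port: bottleneck 5, flow now 14.
Augment Depot→b→c→Port: bottleneck 2, flow now 16.
No augmenting path remains; maximum flow = 16.
By max-flow min-cut, the minimum cut capacity equals the max flow.
In the residual graph, reachable from Depot: {Depot, e}.
Min-cut edges: Depot→a (9), Depot→b (2), e→Port (5); capacity 9 + 2 + 5 = 16.

16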